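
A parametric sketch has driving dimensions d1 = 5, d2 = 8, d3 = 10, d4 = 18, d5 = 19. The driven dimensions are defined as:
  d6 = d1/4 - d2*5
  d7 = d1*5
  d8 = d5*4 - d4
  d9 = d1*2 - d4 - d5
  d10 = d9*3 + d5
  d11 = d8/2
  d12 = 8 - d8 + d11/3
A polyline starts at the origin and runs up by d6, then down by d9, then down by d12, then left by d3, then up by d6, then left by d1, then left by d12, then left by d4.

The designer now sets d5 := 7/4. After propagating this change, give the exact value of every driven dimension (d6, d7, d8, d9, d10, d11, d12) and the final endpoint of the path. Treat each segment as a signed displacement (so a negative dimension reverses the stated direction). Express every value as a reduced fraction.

Apply edit: d5 := 7/4
  d6 = d1/4 - d2*5 = -155/4
  d7 = d1*5 = 25
  d8 = d5*4 - d4 = -11
  d9 = d1*2 - d4 - d5 = -39/4
  d10 = d9*3 + d5 = -55/2
  d11 = d8/2 = -11/2
  d12 = 8 - d8 + d11/3 = 103/6
Walk from origin (0, 0):
  seg 1: up by d6 = -155/4 → (0, -155/4)
  seg 2: down by d9 = -39/4 → (0, -29)
  seg 3: down by d12 = 103/6 → (0, -277/6)
  seg 4: left by d3 = 10 → (-10, -277/6)
  seg 5: up by d6 = -155/4 → (-10, -1019/12)
  seg 6: left by d1 = 5 → (-15, -1019/12)
  seg 7: left by d12 = 103/6 → (-193/6, -1019/12)
  seg 8: left by d4 = 18 → (-301/6, -1019/12)

d6 = -155/4
d7 = 25
d8 = -11
d9 = -39/4
d10 = -55/2
d11 = -11/2
d12 = 103/6
endpoint = (-301/6, -1019/12)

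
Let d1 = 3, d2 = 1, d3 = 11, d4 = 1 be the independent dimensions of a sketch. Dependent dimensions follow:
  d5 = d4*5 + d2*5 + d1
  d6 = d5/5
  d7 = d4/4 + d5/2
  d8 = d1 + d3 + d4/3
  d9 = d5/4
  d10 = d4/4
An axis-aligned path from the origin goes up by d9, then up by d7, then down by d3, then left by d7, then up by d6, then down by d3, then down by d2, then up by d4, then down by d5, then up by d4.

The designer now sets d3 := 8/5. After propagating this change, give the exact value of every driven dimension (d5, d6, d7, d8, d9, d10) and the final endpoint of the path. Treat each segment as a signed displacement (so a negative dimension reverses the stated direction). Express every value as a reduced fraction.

Apply edit: d3 := 8/5
  d5 = d4*5 + d2*5 + d1 = 13
  d6 = d5/5 = 13/5
  d7 = d4/4 + d5/2 = 27/4
  d8 = d1 + d3 + d4/3 = 74/15
  d9 = d5/4 = 13/4
  d10 = d4/4 = 1/4
Walk from origin (0, 0):
  seg 1: up by d9 = 13/4 → (0, 13/4)
  seg 2: up by d7 = 27/4 → (0, 10)
  seg 3: down by d3 = 8/5 → (0, 42/5)
  seg 4: left by d7 = 27/4 → (-27/4, 42/5)
  seg 5: up by d6 = 13/5 → (-27/4, 11)
  seg 6: down by d3 = 8/5 → (-27/4, 47/5)
  seg 7: down by d2 = 1 → (-27/4, 42/5)
  seg 8: up by d4 = 1 → (-27/4, 47/5)
  seg 9: down by d5 = 13 → (-27/4, -18/5)
  seg 10: up by d4 = 1 → (-27/4, -13/5)

d5 = 13
d6 = 13/5
d7 = 27/4
d8 = 74/15
d9 = 13/4
d10 = 1/4
endpoint = (-27/4, -13/5)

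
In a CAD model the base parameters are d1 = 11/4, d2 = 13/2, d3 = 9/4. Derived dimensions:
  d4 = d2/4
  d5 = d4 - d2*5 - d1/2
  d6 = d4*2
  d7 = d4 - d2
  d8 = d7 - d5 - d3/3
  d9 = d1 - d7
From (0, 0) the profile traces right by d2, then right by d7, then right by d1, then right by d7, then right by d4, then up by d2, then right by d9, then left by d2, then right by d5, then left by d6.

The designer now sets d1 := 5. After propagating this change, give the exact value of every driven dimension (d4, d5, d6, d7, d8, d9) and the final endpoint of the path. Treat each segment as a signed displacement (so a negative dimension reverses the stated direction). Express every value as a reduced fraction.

Apply edit: d1 := 5
  d4 = d2/4 = 13/8
  d5 = d4 - d2*5 - d1/2 = -267/8
  d6 = d4*2 = 13/4
  d7 = d4 - d2 = -39/8
  d8 = d7 - d5 - d3/3 = 111/4
  d9 = d1 - d7 = 79/8
Walk from origin (0, 0):
  seg 1: right by d2 = 13/2 → (13/2, 0)
  seg 2: right by d7 = -39/8 → (13/8, 0)
  seg 3: right by d1 = 5 → (53/8, 0)
  seg 4: right by d7 = -39/8 → (7/4, 0)
  seg 5: right by d4 = 13/8 → (27/8, 0)
  seg 6: up by d2 = 13/2 → (27/8, 13/2)
  seg 7: right by d9 = 79/8 → (53/4, 13/2)
  seg 8: left by d2 = 13/2 → (27/4, 13/2)
  seg 9: right by d5 = -267/8 → (-213/8, 13/2)
  seg 10: left by d6 = 13/4 → (-239/8, 13/2)

d4 = 13/8
d5 = -267/8
d6 = 13/4
d7 = -39/8
d8 = 111/4
d9 = 79/8
endpoint = (-239/8, 13/2)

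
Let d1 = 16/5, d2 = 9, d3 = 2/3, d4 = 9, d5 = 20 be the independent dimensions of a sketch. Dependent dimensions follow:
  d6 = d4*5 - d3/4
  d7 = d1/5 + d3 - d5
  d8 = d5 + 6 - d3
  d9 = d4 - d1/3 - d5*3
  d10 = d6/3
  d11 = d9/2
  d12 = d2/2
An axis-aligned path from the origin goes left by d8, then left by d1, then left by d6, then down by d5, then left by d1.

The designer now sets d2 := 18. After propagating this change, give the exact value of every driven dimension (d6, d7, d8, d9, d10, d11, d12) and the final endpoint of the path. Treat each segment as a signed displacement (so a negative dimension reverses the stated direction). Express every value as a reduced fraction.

d6 = 269/6
d7 = -1402/75
d8 = 76/3
d9 = -781/15
d10 = 269/18
d11 = -781/30
d12 = 9
endpoint = (-2297/30, -20)

Apply edit: d2 := 18
  d6 = d4*5 - d3/4 = 269/6
  d7 = d1/5 + d3 - d5 = -1402/75
  d8 = d5 + 6 - d3 = 76/3
  d9 = d4 - d1/3 - d5*3 = -781/15
  d10 = d6/3 = 269/18
  d11 = d9/2 = -781/30
  d12 = d2/2 = 9
Walk from origin (0, 0):
  seg 1: left by d8 = 76/3 → (-76/3, 0)
  seg 2: left by d1 = 16/5 → (-428/15, 0)
  seg 3: left by d6 = 269/6 → (-2201/30, 0)
  seg 4: down by d5 = 20 → (-2201/30, -20)
  seg 5: left by d1 = 16/5 → (-2297/30, -20)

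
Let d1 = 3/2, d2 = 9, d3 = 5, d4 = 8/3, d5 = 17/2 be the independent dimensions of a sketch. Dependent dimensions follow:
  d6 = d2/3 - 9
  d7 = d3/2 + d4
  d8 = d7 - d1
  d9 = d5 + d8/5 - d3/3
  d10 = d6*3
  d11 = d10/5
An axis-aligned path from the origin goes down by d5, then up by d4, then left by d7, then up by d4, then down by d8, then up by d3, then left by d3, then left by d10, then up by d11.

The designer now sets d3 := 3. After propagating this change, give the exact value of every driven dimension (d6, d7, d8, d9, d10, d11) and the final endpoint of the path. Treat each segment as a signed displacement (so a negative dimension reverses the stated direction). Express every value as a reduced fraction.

Apply edit: d3 := 3
  d6 = d2/3 - 9 = -6
  d7 = d3/2 + d4 = 25/6
  d8 = d7 - d1 = 8/3
  d9 = d5 + d8/5 - d3/3 = 241/30
  d10 = d6*3 = -18
  d11 = d10/5 = -18/5
Walk from origin (0, 0):
  seg 1: down by d5 = 17/2 → (0, -17/2)
  seg 2: up by d4 = 8/3 → (0, -35/6)
  seg 3: left by d7 = 25/6 → (-25/6, -35/6)
  seg 4: up by d4 = 8/3 → (-25/6, -19/6)
  seg 5: down by d8 = 8/3 → (-25/6, -35/6)
  seg 6: up by d3 = 3 → (-25/6, -17/6)
  seg 7: left by d3 = 3 → (-43/6, -17/6)
  seg 8: left by d10 = -18 → (65/6, -17/6)
  seg 9: up by d11 = -18/5 → (65/6, -193/30)

d6 = -6
d7 = 25/6
d8 = 8/3
d9 = 241/30
d10 = -18
d11 = -18/5
endpoint = (65/6, -193/30)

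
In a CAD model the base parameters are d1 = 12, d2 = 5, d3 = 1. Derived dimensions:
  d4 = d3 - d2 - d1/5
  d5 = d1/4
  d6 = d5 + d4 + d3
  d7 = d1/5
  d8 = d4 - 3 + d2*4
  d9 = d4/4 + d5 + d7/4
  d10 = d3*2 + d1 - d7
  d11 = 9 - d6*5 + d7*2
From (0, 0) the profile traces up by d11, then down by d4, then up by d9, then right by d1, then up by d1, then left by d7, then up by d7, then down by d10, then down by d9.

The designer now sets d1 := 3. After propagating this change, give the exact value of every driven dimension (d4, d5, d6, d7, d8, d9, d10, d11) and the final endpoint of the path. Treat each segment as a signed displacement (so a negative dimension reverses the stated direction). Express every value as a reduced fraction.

Apply edit: d1 := 3
  d4 = d3 - d2 - d1/5 = -23/5
  d5 = d1/4 = 3/4
  d6 = d5 + d4 + d3 = -57/20
  d7 = d1/5 = 3/5
  d8 = d4 - 3 + d2*4 = 62/5
  d9 = d4/4 + d5 + d7/4 = -1/4
  d10 = d3*2 + d1 - d7 = 22/5
  d11 = 9 - d6*5 + d7*2 = 489/20
Walk from origin (0, 0):
  seg 1: up by d11 = 489/20 → (0, 489/20)
  seg 2: down by d4 = -23/5 → (0, 581/20)
  seg 3: up by d9 = -1/4 → (0, 144/5)
  seg 4: right by d1 = 3 → (3, 144/5)
  seg 5: up by d1 = 3 → (3, 159/5)
  seg 6: left by d7 = 3/5 → (12/5, 159/5)
  seg 7: up by d7 = 3/5 → (12/5, 162/5)
  seg 8: down by d10 = 22/5 → (12/5, 28)
  seg 9: down by d9 = -1/4 → (12/5, 113/4)

d4 = -23/5
d5 = 3/4
d6 = -57/20
d7 = 3/5
d8 = 62/5
d9 = -1/4
d10 = 22/5
d11 = 489/20
endpoint = (12/5, 113/4)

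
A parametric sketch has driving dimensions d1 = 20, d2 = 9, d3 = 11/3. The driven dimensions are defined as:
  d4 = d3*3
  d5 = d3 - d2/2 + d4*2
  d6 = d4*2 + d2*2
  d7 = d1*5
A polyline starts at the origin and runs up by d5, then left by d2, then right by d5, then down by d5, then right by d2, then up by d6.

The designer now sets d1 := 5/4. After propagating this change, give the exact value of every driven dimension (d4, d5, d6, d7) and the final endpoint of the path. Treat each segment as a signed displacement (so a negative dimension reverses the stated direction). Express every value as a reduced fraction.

Apply edit: d1 := 5/4
  d4 = d3*3 = 11
  d5 = d3 - d2/2 + d4*2 = 127/6
  d6 = d4*2 + d2*2 = 40
  d7 = d1*5 = 25/4
Walk from origin (0, 0):
  seg 1: up by d5 = 127/6 → (0, 127/6)
  seg 2: left by d2 = 9 → (-9, 127/6)
  seg 3: right by d5 = 127/6 → (73/6, 127/6)
  seg 4: down by d5 = 127/6 → (73/6, 0)
  seg 5: right by d2 = 9 → (127/6, 0)
  seg 6: up by d6 = 40 → (127/6, 40)

d4 = 11
d5 = 127/6
d6 = 40
d7 = 25/4
endpoint = (127/6, 40)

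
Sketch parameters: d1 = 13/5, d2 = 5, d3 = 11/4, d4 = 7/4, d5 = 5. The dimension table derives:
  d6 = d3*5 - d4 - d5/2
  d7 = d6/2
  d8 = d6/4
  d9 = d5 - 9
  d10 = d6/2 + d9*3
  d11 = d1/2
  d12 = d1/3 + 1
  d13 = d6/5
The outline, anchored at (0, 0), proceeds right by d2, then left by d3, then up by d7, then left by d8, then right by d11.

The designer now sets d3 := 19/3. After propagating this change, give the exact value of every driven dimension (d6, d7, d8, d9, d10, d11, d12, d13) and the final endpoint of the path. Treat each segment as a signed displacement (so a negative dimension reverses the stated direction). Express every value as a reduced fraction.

d6 = 329/12
d7 = 329/24
d8 = 329/48
d9 = -4
d10 = 41/24
d11 = 13/10
d12 = 28/15
d13 = 329/60
endpoint = (-551/80, 329/24)

Apply edit: d3 := 19/3
  d6 = d3*5 - d4 - d5/2 = 329/12
  d7 = d6/2 = 329/24
  d8 = d6/4 = 329/48
  d9 = d5 - 9 = -4
  d10 = d6/2 + d9*3 = 41/24
  d11 = d1/2 = 13/10
  d12 = d1/3 + 1 = 28/15
  d13 = d6/5 = 329/60
Walk from origin (0, 0):
  seg 1: right by d2 = 5 → (5, 0)
  seg 2: left by d3 = 19/3 → (-4/3, 0)
  seg 3: up by d7 = 329/24 → (-4/3, 329/24)
  seg 4: left by d8 = 329/48 → (-131/16, 329/24)
  seg 5: right by d11 = 13/10 → (-551/80, 329/24)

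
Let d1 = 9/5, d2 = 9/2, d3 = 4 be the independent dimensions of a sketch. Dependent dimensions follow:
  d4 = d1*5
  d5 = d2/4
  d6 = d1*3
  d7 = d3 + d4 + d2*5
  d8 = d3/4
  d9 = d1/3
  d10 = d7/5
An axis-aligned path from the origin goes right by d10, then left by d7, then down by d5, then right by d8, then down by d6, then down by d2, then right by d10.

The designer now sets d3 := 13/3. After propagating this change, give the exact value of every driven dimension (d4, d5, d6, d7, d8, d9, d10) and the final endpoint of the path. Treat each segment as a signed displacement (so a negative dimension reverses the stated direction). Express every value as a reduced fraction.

d4 = 9
d5 = 9/8
d6 = 27/5
d7 = 215/6
d8 = 13/12
d9 = 3/5
d10 = 43/6
endpoint = (-245/12, -441/40)

Apply edit: d3 := 13/3
  d4 = d1*5 = 9
  d5 = d2/4 = 9/8
  d6 = d1*3 = 27/5
  d7 = d3 + d4 + d2*5 = 215/6
  d8 = d3/4 = 13/12
  d9 = d1/3 = 3/5
  d10 = d7/5 = 43/6
Walk from origin (0, 0):
  seg 1: right by d10 = 43/6 → (43/6, 0)
  seg 2: left by d7 = 215/6 → (-86/3, 0)
  seg 3: down by d5 = 9/8 → (-86/3, -9/8)
  seg 4: right by d8 = 13/12 → (-331/12, -9/8)
  seg 5: down by d6 = 27/5 → (-331/12, -261/40)
  seg 6: down by d2 = 9/2 → (-331/12, -441/40)
  seg 7: right by d10 = 43/6 → (-245/12, -441/40)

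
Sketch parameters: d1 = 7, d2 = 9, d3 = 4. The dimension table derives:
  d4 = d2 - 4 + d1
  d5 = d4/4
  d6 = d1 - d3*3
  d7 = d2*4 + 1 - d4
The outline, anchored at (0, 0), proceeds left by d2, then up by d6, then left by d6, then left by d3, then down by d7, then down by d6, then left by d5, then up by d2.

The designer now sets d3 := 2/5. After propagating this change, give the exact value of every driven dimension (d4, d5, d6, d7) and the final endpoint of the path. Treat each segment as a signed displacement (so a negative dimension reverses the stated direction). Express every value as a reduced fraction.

d4 = 12
d5 = 3
d6 = 29/5
d7 = 25
endpoint = (-91/5, -16)

Apply edit: d3 := 2/5
  d4 = d2 - 4 + d1 = 12
  d5 = d4/4 = 3
  d6 = d1 - d3*3 = 29/5
  d7 = d2*4 + 1 - d4 = 25
Walk from origin (0, 0):
  seg 1: left by d2 = 9 → (-9, 0)
  seg 2: up by d6 = 29/5 → (-9, 29/5)
  seg 3: left by d6 = 29/5 → (-74/5, 29/5)
  seg 4: left by d3 = 2/5 → (-76/5, 29/5)
  seg 5: down by d7 = 25 → (-76/5, -96/5)
  seg 6: down by d6 = 29/5 → (-76/5, -25)
  seg 7: left by d5 = 3 → (-91/5, -25)
  seg 8: up by d2 = 9 → (-91/5, -16)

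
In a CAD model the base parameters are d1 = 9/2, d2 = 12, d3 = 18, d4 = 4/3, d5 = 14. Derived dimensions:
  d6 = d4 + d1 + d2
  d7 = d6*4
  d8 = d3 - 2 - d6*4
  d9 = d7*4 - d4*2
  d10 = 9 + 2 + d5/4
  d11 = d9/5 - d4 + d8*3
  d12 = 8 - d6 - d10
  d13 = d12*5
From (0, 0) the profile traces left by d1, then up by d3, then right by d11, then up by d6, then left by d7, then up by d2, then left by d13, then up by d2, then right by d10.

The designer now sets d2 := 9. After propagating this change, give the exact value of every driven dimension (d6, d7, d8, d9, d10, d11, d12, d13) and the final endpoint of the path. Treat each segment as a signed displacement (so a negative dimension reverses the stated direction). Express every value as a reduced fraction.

d6 = 89/6
d7 = 178/3
d8 = -130/3
d9 = 704/3
d10 = 29/2
d11 = -422/5
d12 = -64/3
d13 = -320/3
endpoint = (-406/15, 305/6)

Apply edit: d2 := 9
  d6 = d4 + d1 + d2 = 89/6
  d7 = d6*4 = 178/3
  d8 = d3 - 2 - d6*4 = -130/3
  d9 = d7*4 - d4*2 = 704/3
  d10 = 9 + 2 + d5/4 = 29/2
  d11 = d9/5 - d4 + d8*3 = -422/5
  d12 = 8 - d6 - d10 = -64/3
  d13 = d12*5 = -320/3
Walk from origin (0, 0):
  seg 1: left by d1 = 9/2 → (-9/2, 0)
  seg 2: up by d3 = 18 → (-9/2, 18)
  seg 3: right by d11 = -422/5 → (-889/10, 18)
  seg 4: up by d6 = 89/6 → (-889/10, 197/6)
  seg 5: left by d7 = 178/3 → (-4447/30, 197/6)
  seg 6: up by d2 = 9 → (-4447/30, 251/6)
  seg 7: left by d13 = -320/3 → (-1247/30, 251/6)
  seg 8: up by d2 = 9 → (-1247/30, 305/6)
  seg 9: right by d10 = 29/2 → (-406/15, 305/6)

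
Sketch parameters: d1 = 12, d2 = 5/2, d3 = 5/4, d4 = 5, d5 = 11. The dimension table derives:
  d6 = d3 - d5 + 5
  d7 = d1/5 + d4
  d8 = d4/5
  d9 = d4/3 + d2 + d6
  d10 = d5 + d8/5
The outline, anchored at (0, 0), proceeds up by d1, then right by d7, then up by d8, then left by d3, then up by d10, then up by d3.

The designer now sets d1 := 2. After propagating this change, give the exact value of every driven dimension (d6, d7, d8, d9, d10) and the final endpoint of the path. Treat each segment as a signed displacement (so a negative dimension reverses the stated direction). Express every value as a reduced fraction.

d6 = -19/4
d7 = 27/5
d8 = 1
d9 = -7/12
d10 = 56/5
endpoint = (83/20, 309/20)

Apply edit: d1 := 2
  d6 = d3 - d5 + 5 = -19/4
  d7 = d1/5 + d4 = 27/5
  d8 = d4/5 = 1
  d9 = d4/3 + d2 + d6 = -7/12
  d10 = d5 + d8/5 = 56/5
Walk from origin (0, 0):
  seg 1: up by d1 = 2 → (0, 2)
  seg 2: right by d7 = 27/5 → (27/5, 2)
  seg 3: up by d8 = 1 → (27/5, 3)
  seg 4: left by d3 = 5/4 → (83/20, 3)
  seg 5: up by d10 = 56/5 → (83/20, 71/5)
  seg 6: up by d3 = 5/4 → (83/20, 309/20)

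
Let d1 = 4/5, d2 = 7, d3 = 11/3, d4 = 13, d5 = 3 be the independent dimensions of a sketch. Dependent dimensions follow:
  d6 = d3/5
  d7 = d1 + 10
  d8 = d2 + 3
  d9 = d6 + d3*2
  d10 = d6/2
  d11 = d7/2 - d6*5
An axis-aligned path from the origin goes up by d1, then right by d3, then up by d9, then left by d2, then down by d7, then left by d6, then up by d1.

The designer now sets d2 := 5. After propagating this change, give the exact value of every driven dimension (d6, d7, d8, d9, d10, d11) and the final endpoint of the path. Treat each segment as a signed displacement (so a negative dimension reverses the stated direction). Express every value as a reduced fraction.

d6 = 11/15
d7 = 54/5
d8 = 8
d9 = 121/15
d10 = 11/30
d11 = 26/15
endpoint = (-31/15, -17/15)

Apply edit: d2 := 5
  d6 = d3/5 = 11/15
  d7 = d1 + 10 = 54/5
  d8 = d2 + 3 = 8
  d9 = d6 + d3*2 = 121/15
  d10 = d6/2 = 11/30
  d11 = d7/2 - d6*5 = 26/15
Walk from origin (0, 0):
  seg 1: up by d1 = 4/5 → (0, 4/5)
  seg 2: right by d3 = 11/3 → (11/3, 4/5)
  seg 3: up by d9 = 121/15 → (11/3, 133/15)
  seg 4: left by d2 = 5 → (-4/3, 133/15)
  seg 5: down by d7 = 54/5 → (-4/3, -29/15)
  seg 6: left by d6 = 11/15 → (-31/15, -29/15)
  seg 7: up by d1 = 4/5 → (-31/15, -17/15)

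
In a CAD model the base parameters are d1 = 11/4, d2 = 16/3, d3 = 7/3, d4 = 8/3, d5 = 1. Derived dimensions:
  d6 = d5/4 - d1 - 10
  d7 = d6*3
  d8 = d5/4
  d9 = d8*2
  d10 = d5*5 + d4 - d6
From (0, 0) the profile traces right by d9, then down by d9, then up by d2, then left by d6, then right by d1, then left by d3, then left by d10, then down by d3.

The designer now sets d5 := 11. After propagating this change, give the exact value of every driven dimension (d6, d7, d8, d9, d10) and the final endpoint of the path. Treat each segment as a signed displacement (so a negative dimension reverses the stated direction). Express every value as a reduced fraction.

d6 = -10
d7 = -30
d8 = 11/4
d9 = 11/2
d10 = 203/3
endpoint = (-207/4, -5/2)

Apply edit: d5 := 11
  d6 = d5/4 - d1 - 10 = -10
  d7 = d6*3 = -30
  d8 = d5/4 = 11/4
  d9 = d8*2 = 11/2
  d10 = d5*5 + d4 - d6 = 203/3
Walk from origin (0, 0):
  seg 1: right by d9 = 11/2 → (11/2, 0)
  seg 2: down by d9 = 11/2 → (11/2, -11/2)
  seg 3: up by d2 = 16/3 → (11/2, -1/6)
  seg 4: left by d6 = -10 → (31/2, -1/6)
  seg 5: right by d1 = 11/4 → (73/4, -1/6)
  seg 6: left by d3 = 7/3 → (191/12, -1/6)
  seg 7: left by d10 = 203/3 → (-207/4, -1/6)
  seg 8: down by d3 = 7/3 → (-207/4, -5/2)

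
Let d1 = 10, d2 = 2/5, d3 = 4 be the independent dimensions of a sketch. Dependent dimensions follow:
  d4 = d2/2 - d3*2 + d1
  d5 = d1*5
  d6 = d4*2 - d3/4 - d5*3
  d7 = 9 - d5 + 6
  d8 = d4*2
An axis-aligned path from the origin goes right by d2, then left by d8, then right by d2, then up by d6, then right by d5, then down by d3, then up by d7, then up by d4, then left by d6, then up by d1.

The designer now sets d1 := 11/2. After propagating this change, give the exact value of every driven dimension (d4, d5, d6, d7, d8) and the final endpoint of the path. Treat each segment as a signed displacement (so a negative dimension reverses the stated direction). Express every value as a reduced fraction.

Apply edit: d1 := 11/2
  d4 = d2/2 - d3*2 + d1 = -23/10
  d5 = d1*5 = 55/2
  d6 = d4*2 - d3/4 - d5*3 = -881/10
  d7 = 9 - d5 + 6 = -25/2
  d8 = d4*2 = -23/5
Walk from origin (0, 0):
  seg 1: right by d2 = 2/5 → (2/5, 0)
  seg 2: left by d8 = -23/5 → (5, 0)
  seg 3: right by d2 = 2/5 → (27/5, 0)
  seg 4: up by d6 = -881/10 → (27/5, -881/10)
  seg 5: right by d5 = 55/2 → (329/10, -881/10)
  seg 6: down by d3 = 4 → (329/10, -921/10)
  seg 7: up by d7 = -25/2 → (329/10, -523/5)
  seg 8: up by d4 = -23/10 → (329/10, -1069/10)
  seg 9: left by d6 = -881/10 → (121, -1069/10)
  seg 10: up by d1 = 11/2 → (121, -507/5)

d4 = -23/10
d5 = 55/2
d6 = -881/10
d7 = -25/2
d8 = -23/5
endpoint = (121, -507/5)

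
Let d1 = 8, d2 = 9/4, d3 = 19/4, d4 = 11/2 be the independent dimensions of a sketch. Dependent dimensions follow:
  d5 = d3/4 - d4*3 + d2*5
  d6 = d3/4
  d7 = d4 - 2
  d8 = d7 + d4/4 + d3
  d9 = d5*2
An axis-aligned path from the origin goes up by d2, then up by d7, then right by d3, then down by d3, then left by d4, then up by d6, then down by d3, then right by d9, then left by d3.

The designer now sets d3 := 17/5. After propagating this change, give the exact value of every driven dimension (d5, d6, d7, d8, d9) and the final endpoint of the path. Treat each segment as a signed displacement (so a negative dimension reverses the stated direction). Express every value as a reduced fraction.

Apply edit: d3 := 17/5
  d5 = d3/4 - d4*3 + d2*5 = -22/5
  d6 = d3/4 = 17/20
  d7 = d4 - 2 = 7/2
  d8 = d7 + d4/4 + d3 = 331/40
  d9 = d5*2 = -44/5
Walk from origin (0, 0):
  seg 1: up by d2 = 9/4 → (0, 9/4)
  seg 2: up by d7 = 7/2 → (0, 23/4)
  seg 3: right by d3 = 17/5 → (17/5, 23/4)
  seg 4: down by d3 = 17/5 → (17/5, 47/20)
  seg 5: left by d4 = 11/2 → (-21/10, 47/20)
  seg 6: up by d6 = 17/20 → (-21/10, 16/5)
  seg 7: down by d3 = 17/5 → (-21/10, -1/5)
  seg 8: right by d9 = -44/5 → (-109/10, -1/5)
  seg 9: left by d3 = 17/5 → (-143/10, -1/5)

d5 = -22/5
d6 = 17/20
d7 = 7/2
d8 = 331/40
d9 = -44/5
endpoint = (-143/10, -1/5)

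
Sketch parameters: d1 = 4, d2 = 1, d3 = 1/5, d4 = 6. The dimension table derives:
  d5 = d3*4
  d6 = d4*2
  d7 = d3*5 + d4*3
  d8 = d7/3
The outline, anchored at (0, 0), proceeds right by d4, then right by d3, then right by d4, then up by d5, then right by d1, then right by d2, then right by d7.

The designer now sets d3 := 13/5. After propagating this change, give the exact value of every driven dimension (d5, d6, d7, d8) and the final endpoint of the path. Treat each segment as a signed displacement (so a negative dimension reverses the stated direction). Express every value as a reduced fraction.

Apply edit: d3 := 13/5
  d5 = d3*4 = 52/5
  d6 = d4*2 = 12
  d7 = d3*5 + d4*3 = 31
  d8 = d7/3 = 31/3
Walk from origin (0, 0):
  seg 1: right by d4 = 6 → (6, 0)
  seg 2: right by d3 = 13/5 → (43/5, 0)
  seg 3: right by d4 = 6 → (73/5, 0)
  seg 4: up by d5 = 52/5 → (73/5, 52/5)
  seg 5: right by d1 = 4 → (93/5, 52/5)
  seg 6: right by d2 = 1 → (98/5, 52/5)
  seg 7: right by d7 = 31 → (253/5, 52/5)

d5 = 52/5
d6 = 12
d7 = 31
d8 = 31/3
endpoint = (253/5, 52/5)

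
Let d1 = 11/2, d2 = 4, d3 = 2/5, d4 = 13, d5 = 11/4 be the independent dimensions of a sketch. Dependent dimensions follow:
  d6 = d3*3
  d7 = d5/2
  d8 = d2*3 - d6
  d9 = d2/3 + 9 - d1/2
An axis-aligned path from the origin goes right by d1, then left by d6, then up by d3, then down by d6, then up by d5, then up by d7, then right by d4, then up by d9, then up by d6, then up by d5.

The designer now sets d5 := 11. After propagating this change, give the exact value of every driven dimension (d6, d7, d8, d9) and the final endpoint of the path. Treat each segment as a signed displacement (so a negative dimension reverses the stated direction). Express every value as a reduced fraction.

d6 = 6/5
d7 = 11/2
d8 = 54/5
d9 = 91/12
endpoint = (173/10, 2129/60)

Apply edit: d5 := 11
  d6 = d3*3 = 6/5
  d7 = d5/2 = 11/2
  d8 = d2*3 - d6 = 54/5
  d9 = d2/3 + 9 - d1/2 = 91/12
Walk from origin (0, 0):
  seg 1: right by d1 = 11/2 → (11/2, 0)
  seg 2: left by d6 = 6/5 → (43/10, 0)
  seg 3: up by d3 = 2/5 → (43/10, 2/5)
  seg 4: down by d6 = 6/5 → (43/10, -4/5)
  seg 5: up by d5 = 11 → (43/10, 51/5)
  seg 6: up by d7 = 11/2 → (43/10, 157/10)
  seg 7: right by d4 = 13 → (173/10, 157/10)
  seg 8: up by d9 = 91/12 → (173/10, 1397/60)
  seg 9: up by d6 = 6/5 → (173/10, 1469/60)
  seg 10: up by d5 = 11 → (173/10, 2129/60)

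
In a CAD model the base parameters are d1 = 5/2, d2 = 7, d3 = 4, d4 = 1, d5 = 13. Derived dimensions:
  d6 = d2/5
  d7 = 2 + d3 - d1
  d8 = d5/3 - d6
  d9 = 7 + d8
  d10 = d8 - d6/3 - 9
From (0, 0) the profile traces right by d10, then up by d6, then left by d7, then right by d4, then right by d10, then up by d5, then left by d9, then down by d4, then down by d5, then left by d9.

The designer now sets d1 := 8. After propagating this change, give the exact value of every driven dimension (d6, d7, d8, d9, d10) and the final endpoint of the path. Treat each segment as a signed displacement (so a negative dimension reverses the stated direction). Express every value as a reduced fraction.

d6 = 7/5
d7 = -2
d8 = 44/15
d9 = 149/15
d10 = -98/15
endpoint = (-449/15, 2/5)

Apply edit: d1 := 8
  d6 = d2/5 = 7/5
  d7 = 2 + d3 - d1 = -2
  d8 = d5/3 - d6 = 44/15
  d9 = 7 + d8 = 149/15
  d10 = d8 - d6/3 - 9 = -98/15
Walk from origin (0, 0):
  seg 1: right by d10 = -98/15 → (-98/15, 0)
  seg 2: up by d6 = 7/5 → (-98/15, 7/5)
  seg 3: left by d7 = -2 → (-68/15, 7/5)
  seg 4: right by d4 = 1 → (-53/15, 7/5)
  seg 5: right by d10 = -98/15 → (-151/15, 7/5)
  seg 6: up by d5 = 13 → (-151/15, 72/5)
  seg 7: left by d9 = 149/15 → (-20, 72/5)
  seg 8: down by d4 = 1 → (-20, 67/5)
  seg 9: down by d5 = 13 → (-20, 2/5)
  seg 10: left by d9 = 149/15 → (-449/15, 2/5)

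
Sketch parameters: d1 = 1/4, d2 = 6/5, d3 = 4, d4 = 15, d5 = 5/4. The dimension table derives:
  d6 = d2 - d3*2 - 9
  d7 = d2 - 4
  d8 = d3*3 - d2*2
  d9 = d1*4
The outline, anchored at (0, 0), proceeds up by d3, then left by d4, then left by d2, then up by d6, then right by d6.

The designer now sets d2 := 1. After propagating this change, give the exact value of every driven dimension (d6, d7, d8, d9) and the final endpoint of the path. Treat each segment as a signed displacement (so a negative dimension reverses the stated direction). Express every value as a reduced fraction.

d6 = -16
d7 = -3
d8 = 10
d9 = 1
endpoint = (-32, -12)

Apply edit: d2 := 1
  d6 = d2 - d3*2 - 9 = -16
  d7 = d2 - 4 = -3
  d8 = d3*3 - d2*2 = 10
  d9 = d1*4 = 1
Walk from origin (0, 0):
  seg 1: up by d3 = 4 → (0, 4)
  seg 2: left by d4 = 15 → (-15, 4)
  seg 3: left by d2 = 1 → (-16, 4)
  seg 4: up by d6 = -16 → (-16, -12)
  seg 5: right by d6 = -16 → (-32, -12)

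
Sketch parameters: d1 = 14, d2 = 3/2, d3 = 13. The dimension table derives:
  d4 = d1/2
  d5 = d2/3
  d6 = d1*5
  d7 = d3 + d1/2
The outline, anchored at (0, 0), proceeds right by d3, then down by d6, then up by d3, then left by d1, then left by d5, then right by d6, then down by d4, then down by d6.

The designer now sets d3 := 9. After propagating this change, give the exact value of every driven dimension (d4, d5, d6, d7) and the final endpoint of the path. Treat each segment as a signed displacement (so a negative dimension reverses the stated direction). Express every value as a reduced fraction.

Apply edit: d3 := 9
  d4 = d1/2 = 7
  d5 = d2/3 = 1/2
  d6 = d1*5 = 70
  d7 = d3 + d1/2 = 16
Walk from origin (0, 0):
  seg 1: right by d3 = 9 → (9, 0)
  seg 2: down by d6 = 70 → (9, -70)
  seg 3: up by d3 = 9 → (9, -61)
  seg 4: left by d1 = 14 → (-5, -61)
  seg 5: left by d5 = 1/2 → (-11/2, -61)
  seg 6: right by d6 = 70 → (129/2, -61)
  seg 7: down by d4 = 7 → (129/2, -68)
  seg 8: down by d6 = 70 → (129/2, -138)

d4 = 7
d5 = 1/2
d6 = 70
d7 = 16
endpoint = (129/2, -138)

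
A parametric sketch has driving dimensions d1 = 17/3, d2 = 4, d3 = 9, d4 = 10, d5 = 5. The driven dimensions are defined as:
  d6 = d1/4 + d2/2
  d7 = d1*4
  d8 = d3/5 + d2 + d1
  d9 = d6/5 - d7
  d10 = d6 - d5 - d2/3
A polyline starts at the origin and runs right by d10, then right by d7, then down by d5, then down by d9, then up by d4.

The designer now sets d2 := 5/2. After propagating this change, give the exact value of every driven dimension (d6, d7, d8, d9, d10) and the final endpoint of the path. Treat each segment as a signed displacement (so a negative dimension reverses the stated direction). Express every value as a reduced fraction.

Apply edit: d2 := 5/2
  d6 = d1/4 + d2/2 = 8/3
  d7 = d1*4 = 68/3
  d8 = d3/5 + d2 + d1 = 299/30
  d9 = d6/5 - d7 = -332/15
  d10 = d6 - d5 - d2/3 = -19/6
Walk from origin (0, 0):
  seg 1: right by d10 = -19/6 → (-19/6, 0)
  seg 2: right by d7 = 68/3 → (39/2, 0)
  seg 3: down by d5 = 5 → (39/2, -5)
  seg 4: down by d9 = -332/15 → (39/2, 257/15)
  seg 5: up by d4 = 10 → (39/2, 407/15)

d6 = 8/3
d7 = 68/3
d8 = 299/30
d9 = -332/15
d10 = -19/6
endpoint = (39/2, 407/15)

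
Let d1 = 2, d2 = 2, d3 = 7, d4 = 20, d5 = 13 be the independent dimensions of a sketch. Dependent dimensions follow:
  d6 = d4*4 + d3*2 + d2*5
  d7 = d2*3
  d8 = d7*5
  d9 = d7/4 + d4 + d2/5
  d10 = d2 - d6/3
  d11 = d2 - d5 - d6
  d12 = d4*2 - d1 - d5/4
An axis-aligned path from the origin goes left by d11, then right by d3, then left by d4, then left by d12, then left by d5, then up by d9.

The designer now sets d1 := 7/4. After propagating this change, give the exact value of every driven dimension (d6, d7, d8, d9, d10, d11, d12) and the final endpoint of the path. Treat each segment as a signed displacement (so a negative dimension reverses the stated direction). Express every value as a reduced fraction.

Apply edit: d1 := 7/4
  d6 = d4*4 + d3*2 + d2*5 = 104
  d7 = d2*3 = 6
  d8 = d7*5 = 30
  d9 = d7/4 + d4 + d2/5 = 219/10
  d10 = d2 - d6/3 = -98/3
  d11 = d2 - d5 - d6 = -115
  d12 = d4*2 - d1 - d5/4 = 35
Walk from origin (0, 0):
  seg 1: left by d11 = -115 → (115, 0)
  seg 2: right by d3 = 7 → (122, 0)
  seg 3: left by d4 = 20 → (102, 0)
  seg 4: left by d12 = 35 → (67, 0)
  seg 5: left by d5 = 13 → (54, 0)
  seg 6: up by d9 = 219/10 → (54, 219/10)

d6 = 104
d7 = 6
d8 = 30
d9 = 219/10
d10 = -98/3
d11 = -115
d12 = 35
endpoint = (54, 219/10)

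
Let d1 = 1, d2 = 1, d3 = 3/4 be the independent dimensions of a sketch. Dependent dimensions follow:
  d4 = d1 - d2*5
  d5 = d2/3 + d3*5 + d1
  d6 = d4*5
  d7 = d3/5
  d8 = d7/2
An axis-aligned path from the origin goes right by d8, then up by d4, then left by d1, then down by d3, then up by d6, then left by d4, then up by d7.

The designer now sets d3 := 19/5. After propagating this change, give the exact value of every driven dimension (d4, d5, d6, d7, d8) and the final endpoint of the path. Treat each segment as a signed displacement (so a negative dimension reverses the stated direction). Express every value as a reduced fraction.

Apply edit: d3 := 19/5
  d4 = d1 - d2*5 = -4
  d5 = d2/3 + d3*5 + d1 = 61/3
  d6 = d4*5 = -20
  d7 = d3/5 = 19/25
  d8 = d7/2 = 19/50
Walk from origin (0, 0):
  seg 1: right by d8 = 19/50 → (19/50, 0)
  seg 2: up by d4 = -4 → (19/50, -4)
  seg 3: left by d1 = 1 → (-31/50, -4)
  seg 4: down by d3 = 19/5 → (-31/50, -39/5)
  seg 5: up by d6 = -20 → (-31/50, -139/5)
  seg 6: left by d4 = -4 → (169/50, -139/5)
  seg 7: up by d7 = 19/25 → (169/50, -676/25)

d4 = -4
d5 = 61/3
d6 = -20
d7 = 19/25
d8 = 19/50
endpoint = (169/50, -676/25)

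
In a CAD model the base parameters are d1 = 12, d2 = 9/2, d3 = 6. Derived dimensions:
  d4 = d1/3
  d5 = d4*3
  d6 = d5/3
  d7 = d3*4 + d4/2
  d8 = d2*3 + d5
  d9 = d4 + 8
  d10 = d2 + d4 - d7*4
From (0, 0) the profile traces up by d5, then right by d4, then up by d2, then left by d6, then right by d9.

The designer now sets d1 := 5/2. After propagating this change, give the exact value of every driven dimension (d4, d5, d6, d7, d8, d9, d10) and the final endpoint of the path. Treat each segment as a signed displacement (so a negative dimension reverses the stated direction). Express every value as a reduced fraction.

d4 = 5/6
d5 = 5/2
d6 = 5/6
d7 = 293/12
d8 = 16
d9 = 53/6
d10 = -277/3
endpoint = (53/6, 7)

Apply edit: d1 := 5/2
  d4 = d1/3 = 5/6
  d5 = d4*3 = 5/2
  d6 = d5/3 = 5/6
  d7 = d3*4 + d4/2 = 293/12
  d8 = d2*3 + d5 = 16
  d9 = d4 + 8 = 53/6
  d10 = d2 + d4 - d7*4 = -277/3
Walk from origin (0, 0):
  seg 1: up by d5 = 5/2 → (0, 5/2)
  seg 2: right by d4 = 5/6 → (5/6, 5/2)
  seg 3: up by d2 = 9/2 → (5/6, 7)
  seg 4: left by d6 = 5/6 → (0, 7)
  seg 5: right by d9 = 53/6 → (53/6, 7)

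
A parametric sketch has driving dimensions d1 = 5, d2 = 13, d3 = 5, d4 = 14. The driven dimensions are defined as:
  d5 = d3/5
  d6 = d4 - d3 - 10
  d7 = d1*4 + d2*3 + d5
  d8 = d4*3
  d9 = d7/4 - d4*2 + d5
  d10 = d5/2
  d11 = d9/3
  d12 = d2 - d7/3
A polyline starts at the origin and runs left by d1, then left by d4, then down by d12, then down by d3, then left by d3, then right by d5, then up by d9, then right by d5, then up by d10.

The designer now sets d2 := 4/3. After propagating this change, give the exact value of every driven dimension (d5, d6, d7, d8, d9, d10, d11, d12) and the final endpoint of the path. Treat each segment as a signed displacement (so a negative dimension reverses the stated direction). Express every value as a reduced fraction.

d5 = 1
d6 = -1
d7 = 25
d8 = 42
d9 = -83/4
d10 = 1/2
d11 = -83/12
d12 = -7
endpoint = (-22, -73/4)

Apply edit: d2 := 4/3
  d5 = d3/5 = 1
  d6 = d4 - d3 - 10 = -1
  d7 = d1*4 + d2*3 + d5 = 25
  d8 = d4*3 = 42
  d9 = d7/4 - d4*2 + d5 = -83/4
  d10 = d5/2 = 1/2
  d11 = d9/3 = -83/12
  d12 = d2 - d7/3 = -7
Walk from origin (0, 0):
  seg 1: left by d1 = 5 → (-5, 0)
  seg 2: left by d4 = 14 → (-19, 0)
  seg 3: down by d12 = -7 → (-19, 7)
  seg 4: down by d3 = 5 → (-19, 2)
  seg 5: left by d3 = 5 → (-24, 2)
  seg 6: right by d5 = 1 → (-23, 2)
  seg 7: up by d9 = -83/4 → (-23, -75/4)
  seg 8: right by d5 = 1 → (-22, -75/4)
  seg 9: up by d10 = 1/2 → (-22, -73/4)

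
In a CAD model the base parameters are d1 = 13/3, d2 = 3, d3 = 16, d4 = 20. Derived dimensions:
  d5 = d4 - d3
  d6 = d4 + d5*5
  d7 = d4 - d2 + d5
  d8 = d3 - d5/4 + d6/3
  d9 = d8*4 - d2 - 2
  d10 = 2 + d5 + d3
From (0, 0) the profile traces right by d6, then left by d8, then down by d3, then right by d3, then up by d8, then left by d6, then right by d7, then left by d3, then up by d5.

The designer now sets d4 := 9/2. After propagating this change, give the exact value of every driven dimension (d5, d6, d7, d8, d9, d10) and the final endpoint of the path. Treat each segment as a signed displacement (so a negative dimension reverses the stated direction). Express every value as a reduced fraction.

d5 = -23/2
d6 = -53
d7 = -10
d8 = 29/24
d9 = -1/6
d10 = 13/2
endpoint = (-269/24, -631/24)

Apply edit: d4 := 9/2
  d5 = d4 - d3 = -23/2
  d6 = d4 + d5*5 = -53
  d7 = d4 - d2 + d5 = -10
  d8 = d3 - d5/4 + d6/3 = 29/24
  d9 = d8*4 - d2 - 2 = -1/6
  d10 = 2 + d5 + d3 = 13/2
Walk from origin (0, 0):
  seg 1: right by d6 = -53 → (-53, 0)
  seg 2: left by d8 = 29/24 → (-1301/24, 0)
  seg 3: down by d3 = 16 → (-1301/24, -16)
  seg 4: right by d3 = 16 → (-917/24, -16)
  seg 5: up by d8 = 29/24 → (-917/24, -355/24)
  seg 6: left by d6 = -53 → (355/24, -355/24)
  seg 7: right by d7 = -10 → (115/24, -355/24)
  seg 8: left by d3 = 16 → (-269/24, -355/24)
  seg 9: up by d5 = -23/2 → (-269/24, -631/24)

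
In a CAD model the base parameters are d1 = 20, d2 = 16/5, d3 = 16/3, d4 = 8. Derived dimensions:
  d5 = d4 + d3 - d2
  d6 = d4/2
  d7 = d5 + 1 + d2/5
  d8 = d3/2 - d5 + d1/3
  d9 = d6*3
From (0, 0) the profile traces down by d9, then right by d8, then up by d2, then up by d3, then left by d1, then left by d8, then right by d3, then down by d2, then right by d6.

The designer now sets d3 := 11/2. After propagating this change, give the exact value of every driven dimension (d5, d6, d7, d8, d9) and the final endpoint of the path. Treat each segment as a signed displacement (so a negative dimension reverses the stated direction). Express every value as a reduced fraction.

Apply edit: d3 := 11/2
  d5 = d4 + d3 - d2 = 103/10
  d6 = d4/2 = 4
  d7 = d5 + 1 + d2/5 = 597/50
  d8 = d3/2 - d5 + d1/3 = -53/60
  d9 = d6*3 = 12
Walk from origin (0, 0):
  seg 1: down by d9 = 12 → (0, -12)
  seg 2: right by d8 = -53/60 → (-53/60, -12)
  seg 3: up by d2 = 16/5 → (-53/60, -44/5)
  seg 4: up by d3 = 11/2 → (-53/60, -33/10)
  seg 5: left by d1 = 20 → (-1253/60, -33/10)
  seg 6: left by d8 = -53/60 → (-20, -33/10)
  seg 7: right by d3 = 11/2 → (-29/2, -33/10)
  seg 8: down by d2 = 16/5 → (-29/2, -13/2)
  seg 9: right by d6 = 4 → (-21/2, -13/2)

d5 = 103/10
d6 = 4
d7 = 597/50
d8 = -53/60
d9 = 12
endpoint = (-21/2, -13/2)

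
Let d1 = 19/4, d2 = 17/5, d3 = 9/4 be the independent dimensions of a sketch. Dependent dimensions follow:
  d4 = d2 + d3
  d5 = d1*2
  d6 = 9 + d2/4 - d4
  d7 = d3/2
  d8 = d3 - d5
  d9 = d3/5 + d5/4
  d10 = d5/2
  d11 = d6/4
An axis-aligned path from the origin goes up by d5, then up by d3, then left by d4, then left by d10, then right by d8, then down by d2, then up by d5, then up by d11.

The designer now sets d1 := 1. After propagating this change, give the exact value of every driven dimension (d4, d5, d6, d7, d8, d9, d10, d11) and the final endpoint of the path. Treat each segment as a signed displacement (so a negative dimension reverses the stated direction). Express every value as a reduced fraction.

Apply edit: d1 := 1
  d4 = d2 + d3 = 113/20
  d5 = d1*2 = 2
  d6 = 9 + d2/4 - d4 = 21/5
  d7 = d3/2 = 9/8
  d8 = d3 - d5 = 1/4
  d9 = d3/5 + d5/4 = 19/20
  d10 = d5/2 = 1
  d11 = d6/4 = 21/20
Walk from origin (0, 0):
  seg 1: up by d5 = 2 → (0, 2)
  seg 2: up by d3 = 9/4 → (0, 17/4)
  seg 3: left by d4 = 113/20 → (-113/20, 17/4)
  seg 4: left by d10 = 1 → (-133/20, 17/4)
  seg 5: right by d8 = 1/4 → (-32/5, 17/4)
  seg 6: down by d2 = 17/5 → (-32/5, 17/20)
  seg 7: up by d5 = 2 → (-32/5, 57/20)
  seg 8: up by d11 = 21/20 → (-32/5, 39/10)

d4 = 113/20
d5 = 2
d6 = 21/5
d7 = 9/8
d8 = 1/4
d9 = 19/20
d10 = 1
d11 = 21/20
endpoint = (-32/5, 39/10)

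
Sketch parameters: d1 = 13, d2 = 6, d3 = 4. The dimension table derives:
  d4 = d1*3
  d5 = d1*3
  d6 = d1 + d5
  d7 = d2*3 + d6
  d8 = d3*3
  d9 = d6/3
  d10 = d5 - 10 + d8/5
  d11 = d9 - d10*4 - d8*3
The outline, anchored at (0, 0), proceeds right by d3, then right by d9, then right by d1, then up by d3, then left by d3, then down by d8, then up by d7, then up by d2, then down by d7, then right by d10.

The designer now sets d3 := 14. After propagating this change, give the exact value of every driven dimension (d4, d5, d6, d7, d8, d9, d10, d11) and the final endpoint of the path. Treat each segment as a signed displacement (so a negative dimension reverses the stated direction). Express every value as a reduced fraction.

d4 = 39
d5 = 39
d6 = 52
d7 = 70
d8 = 42
d9 = 52/3
d10 = 187/5
d11 = -3874/15
endpoint = (1016/15, -22)

Apply edit: d3 := 14
  d4 = d1*3 = 39
  d5 = d1*3 = 39
  d6 = d1 + d5 = 52
  d7 = d2*3 + d6 = 70
  d8 = d3*3 = 42
  d9 = d6/3 = 52/3
  d10 = d5 - 10 + d8/5 = 187/5
  d11 = d9 - d10*4 - d8*3 = -3874/15
Walk from origin (0, 0):
  seg 1: right by d3 = 14 → (14, 0)
  seg 2: right by d9 = 52/3 → (94/3, 0)
  seg 3: right by d1 = 13 → (133/3, 0)
  seg 4: up by d3 = 14 → (133/3, 14)
  seg 5: left by d3 = 14 → (91/3, 14)
  seg 6: down by d8 = 42 → (91/3, -28)
  seg 7: up by d7 = 70 → (91/3, 42)
  seg 8: up by d2 = 6 → (91/3, 48)
  seg 9: down by d7 = 70 → (91/3, -22)
  seg 10: right by d10 = 187/5 → (1016/15, -22)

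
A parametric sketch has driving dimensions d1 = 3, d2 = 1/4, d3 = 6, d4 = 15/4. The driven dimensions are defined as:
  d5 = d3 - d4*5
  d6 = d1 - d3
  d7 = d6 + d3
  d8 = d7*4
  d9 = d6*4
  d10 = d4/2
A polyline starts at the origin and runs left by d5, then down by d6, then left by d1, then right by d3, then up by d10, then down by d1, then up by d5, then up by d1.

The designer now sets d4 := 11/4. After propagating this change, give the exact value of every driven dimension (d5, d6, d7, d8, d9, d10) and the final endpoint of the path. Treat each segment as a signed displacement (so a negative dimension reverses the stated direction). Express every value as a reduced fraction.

Apply edit: d4 := 11/4
  d5 = d3 - d4*5 = -31/4
  d6 = d1 - d3 = -3
  d7 = d6 + d3 = 3
  d8 = d7*4 = 12
  d9 = d6*4 = -12
  d10 = d4/2 = 11/8
Walk from origin (0, 0):
  seg 1: left by d5 = -31/4 → (31/4, 0)
  seg 2: down by d6 = -3 → (31/4, 3)
  seg 3: left by d1 = 3 → (19/4, 3)
  seg 4: right by d3 = 6 → (43/4, 3)
  seg 5: up by d10 = 11/8 → (43/4, 35/8)
  seg 6: down by d1 = 3 → (43/4, 11/8)
  seg 7: up by d5 = -31/4 → (43/4, -51/8)
  seg 8: up by d1 = 3 → (43/4, -27/8)

d5 = -31/4
d6 = -3
d7 = 3
d8 = 12
d9 = -12
d10 = 11/8
endpoint = (43/4, -27/8)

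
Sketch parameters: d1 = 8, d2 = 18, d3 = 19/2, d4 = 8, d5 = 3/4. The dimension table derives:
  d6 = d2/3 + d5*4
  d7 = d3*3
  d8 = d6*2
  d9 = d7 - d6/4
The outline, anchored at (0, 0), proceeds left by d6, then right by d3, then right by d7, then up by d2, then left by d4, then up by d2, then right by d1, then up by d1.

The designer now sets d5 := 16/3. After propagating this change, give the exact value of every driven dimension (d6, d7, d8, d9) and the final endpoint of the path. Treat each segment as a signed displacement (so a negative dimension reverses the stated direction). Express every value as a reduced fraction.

d6 = 82/3
d7 = 57/2
d8 = 164/3
d9 = 65/3
endpoint = (32/3, 44)

Apply edit: d5 := 16/3
  d6 = d2/3 + d5*4 = 82/3
  d7 = d3*3 = 57/2
  d8 = d6*2 = 164/3
  d9 = d7 - d6/4 = 65/3
Walk from origin (0, 0):
  seg 1: left by d6 = 82/3 → (-82/3, 0)
  seg 2: right by d3 = 19/2 → (-107/6, 0)
  seg 3: right by d7 = 57/2 → (32/3, 0)
  seg 4: up by d2 = 18 → (32/3, 18)
  seg 5: left by d4 = 8 → (8/3, 18)
  seg 6: up by d2 = 18 → (8/3, 36)
  seg 7: right by d1 = 8 → (32/3, 36)
  seg 8: up by d1 = 8 → (32/3, 44)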